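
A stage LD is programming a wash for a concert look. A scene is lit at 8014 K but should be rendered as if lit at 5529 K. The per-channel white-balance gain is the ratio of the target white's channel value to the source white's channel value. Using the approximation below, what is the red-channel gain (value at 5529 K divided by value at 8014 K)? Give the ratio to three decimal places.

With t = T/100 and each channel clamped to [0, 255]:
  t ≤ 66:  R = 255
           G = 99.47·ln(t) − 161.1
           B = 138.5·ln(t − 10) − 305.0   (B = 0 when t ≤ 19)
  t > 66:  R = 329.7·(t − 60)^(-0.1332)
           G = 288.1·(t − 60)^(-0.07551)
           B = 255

1.154

At 8014 K (t = 80.14):
  R = 329.7·(80.14 − 60)^(-0.1332) = 329.7·20.14^(-0.1332) = 329.7·0.67035 = 221.013.
At 5529 K (t = 55.29):
  R = 255 by definition for t ≤ 66.
Gain = 255.000 / 221.013 = 1.1538 → 1.154.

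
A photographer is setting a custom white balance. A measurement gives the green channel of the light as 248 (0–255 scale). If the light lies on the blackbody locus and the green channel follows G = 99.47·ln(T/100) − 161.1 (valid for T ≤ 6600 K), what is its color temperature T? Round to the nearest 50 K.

ln t = (248 + 161.1) / 99.47 = 4.1128.
t = e^4.1128 = 61.117.
T = 100·t = 6112 K → 6100 K to the nearest 50 K.

6100 K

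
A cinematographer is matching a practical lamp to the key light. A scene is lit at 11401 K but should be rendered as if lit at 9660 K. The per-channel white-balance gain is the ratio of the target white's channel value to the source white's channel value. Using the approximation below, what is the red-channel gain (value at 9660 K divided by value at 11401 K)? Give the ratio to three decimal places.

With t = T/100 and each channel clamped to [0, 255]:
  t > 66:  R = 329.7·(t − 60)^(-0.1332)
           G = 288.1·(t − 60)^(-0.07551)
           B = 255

1.053

At 11401 K (t = 114.01):
  R = 329.7·(114.01 − 60)^(-0.1332) = 329.7·54.01^(-0.1332) = 329.7·0.58781 = 193.800.
At 9660 K (t = 96.6):
  R = 329.7·(96.6 − 60)^(-0.1332) = 329.7·36.6^(-0.1332) = 329.7·0.61908 = 204.110.
Gain = 204.110 / 193.800 = 1.0532 → 1.053.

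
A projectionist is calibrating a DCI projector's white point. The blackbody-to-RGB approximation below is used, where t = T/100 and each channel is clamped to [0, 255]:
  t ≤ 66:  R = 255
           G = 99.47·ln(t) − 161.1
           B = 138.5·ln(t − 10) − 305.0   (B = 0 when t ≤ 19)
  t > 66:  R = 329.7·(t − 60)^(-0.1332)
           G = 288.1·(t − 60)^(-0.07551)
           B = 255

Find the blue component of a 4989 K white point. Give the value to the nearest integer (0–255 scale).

t = 4989/100 = 49.89; the t ≤ 66 branch applies.
B = 138.5·ln(49.89 − 10) − 305.0 = 138.5·ln 39.89 − 305.0 = 138.5·3.6861 − 305.0 = 205.528.
Rounded: 206.

206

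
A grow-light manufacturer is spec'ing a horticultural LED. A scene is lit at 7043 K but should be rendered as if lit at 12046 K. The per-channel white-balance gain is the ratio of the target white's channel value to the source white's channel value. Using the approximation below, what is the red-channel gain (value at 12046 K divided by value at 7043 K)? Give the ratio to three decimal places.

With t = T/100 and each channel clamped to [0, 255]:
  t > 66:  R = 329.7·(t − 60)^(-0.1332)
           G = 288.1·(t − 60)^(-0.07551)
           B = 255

0.791

At 7043 K (t = 70.43):
  R = 329.7·(70.43 − 60)^(-0.1332) = 329.7·10.43^(-0.1332) = 329.7·0.73175 = 241.259.
At 12046 K (t = 120.46):
  R = 329.7·(120.46 − 60)^(-0.1332) = 329.7·60.46^(-0.1332) = 329.7·0.57904 = 190.909.
Gain = 190.909 / 241.259 = 0.7913 → 0.791.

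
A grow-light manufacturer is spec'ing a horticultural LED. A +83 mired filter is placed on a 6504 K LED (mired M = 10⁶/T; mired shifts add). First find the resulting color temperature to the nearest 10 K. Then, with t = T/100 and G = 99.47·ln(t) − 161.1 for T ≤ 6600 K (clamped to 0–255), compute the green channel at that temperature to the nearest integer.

211

M_in = 10⁶/6504 = 153.75; M_out = 153.75 + (+83) = 236.75.
T_out = 10⁶/236.75 = 4223.8 K → 4220 K; t = 42.2.
G = 99.47·ln 42.2 − 161.1 = 99.47·3.7424 − 161.1 = 211.159.
Rounded: 211.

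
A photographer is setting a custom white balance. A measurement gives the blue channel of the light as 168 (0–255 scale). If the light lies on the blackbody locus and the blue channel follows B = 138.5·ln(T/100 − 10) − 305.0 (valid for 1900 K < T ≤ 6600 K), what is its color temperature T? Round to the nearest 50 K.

4050 K

ln(t − 10) = (168 + 305.0) / 138.5 = 3.4152.
t − 10 = e^3.4152 = 30.422, so t = 40.422.
T = 100·t = 4042 K → 4050 K to the nearest 50 K.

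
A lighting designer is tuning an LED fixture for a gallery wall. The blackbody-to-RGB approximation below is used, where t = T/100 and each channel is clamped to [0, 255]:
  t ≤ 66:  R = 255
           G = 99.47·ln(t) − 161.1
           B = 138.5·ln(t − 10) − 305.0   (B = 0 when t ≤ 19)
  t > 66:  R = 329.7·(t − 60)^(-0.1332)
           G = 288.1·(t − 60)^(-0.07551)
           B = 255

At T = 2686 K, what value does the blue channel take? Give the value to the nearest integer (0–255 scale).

86

t = 2686/100 = 26.86; the t ≤ 66 branch applies.
B = 138.5·ln(26.86 − 10) − 305.0 = 138.5·ln 16.86 − 305.0 = 138.5·2.8249 − 305.0 = 86.255.
Rounded: 86.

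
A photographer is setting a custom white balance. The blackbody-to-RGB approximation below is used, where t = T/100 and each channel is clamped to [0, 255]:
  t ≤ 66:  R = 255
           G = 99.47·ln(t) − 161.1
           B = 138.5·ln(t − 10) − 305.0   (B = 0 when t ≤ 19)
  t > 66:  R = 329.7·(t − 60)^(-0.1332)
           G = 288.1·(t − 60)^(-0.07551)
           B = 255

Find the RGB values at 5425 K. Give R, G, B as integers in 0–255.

t = 5425/100 = 54.25; the t ≤ 66 branch applies.
R = 255 by definition for t ≤ 66.
G = 99.47·ln 54.25 − 161.1 = 99.47·3.9936 − 161.1 = 236.144.
B = 138.5·ln(54.25 − 10) − 305.0 = 138.5·ln 44.25 − 305.0 = 138.5·3.7899 − 305.0 = 219.895.
Rounded: (255, 236, 220).

R=255, G=236, B=220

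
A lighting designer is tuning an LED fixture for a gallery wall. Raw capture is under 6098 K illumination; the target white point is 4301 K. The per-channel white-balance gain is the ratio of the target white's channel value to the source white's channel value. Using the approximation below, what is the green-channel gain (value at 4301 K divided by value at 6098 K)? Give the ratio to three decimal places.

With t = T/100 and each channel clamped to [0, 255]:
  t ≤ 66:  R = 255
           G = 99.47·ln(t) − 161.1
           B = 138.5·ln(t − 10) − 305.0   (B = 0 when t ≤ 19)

At 6098 K (t = 60.98):
  G = 99.47·ln 60.98 − 161.1 = 99.47·4.1105 − 161.1 = 247.776.
At 4301 K (t = 43.01):
  G = 99.47·ln 43.01 − 161.1 = 99.47·3.7614 − 161.1 = 213.050.
Gain = 213.050 / 247.776 = 0.8598 → 0.860.

0.860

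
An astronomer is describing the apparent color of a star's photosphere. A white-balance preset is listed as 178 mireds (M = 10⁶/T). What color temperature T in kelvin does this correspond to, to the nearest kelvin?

T = 10⁶ / 178 = 5617.98 K → 5618 K.

5618 K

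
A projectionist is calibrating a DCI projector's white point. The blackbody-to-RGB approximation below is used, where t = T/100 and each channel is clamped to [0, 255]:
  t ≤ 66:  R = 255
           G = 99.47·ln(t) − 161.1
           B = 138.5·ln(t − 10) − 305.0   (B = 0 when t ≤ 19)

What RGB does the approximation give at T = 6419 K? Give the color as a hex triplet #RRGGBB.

#FFFDF8

t = 6419/100 = 64.19; the t ≤ 66 branch applies.
R = 255 by definition for t ≤ 66.
G = 99.47·ln 64.19 − 161.1 = 99.47·4.1618 − 161.1 = 252.879.
B = 138.5·ln(64.19 − 10) − 305.0 = 138.5·ln 54.19 − 305.0 = 138.5·3.9925 − 305.0 = 247.961.
Rounded: (255, 253, 248).
In hex: #FFFDF8.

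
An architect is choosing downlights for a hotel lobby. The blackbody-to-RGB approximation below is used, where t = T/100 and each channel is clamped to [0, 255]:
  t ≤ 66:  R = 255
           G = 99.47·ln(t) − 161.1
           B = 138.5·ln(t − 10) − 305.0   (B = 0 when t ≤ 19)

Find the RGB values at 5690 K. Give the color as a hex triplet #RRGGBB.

t = 5690/100 = 56.9; the t ≤ 66 branch applies.
R = 255 by definition for t ≤ 66.
G = 99.47·ln 56.9 − 161.1 = 99.47·4.0413 − 161.1 = 240.888.
B = 138.5·ln(56.9 − 10) − 305.0 = 138.5·ln 46.9 − 305.0 = 138.5·3.8480 − 305.0 = 227.950.
Rounded: (255, 241, 228).
In hex: #FFF1E4.

#FFF1E4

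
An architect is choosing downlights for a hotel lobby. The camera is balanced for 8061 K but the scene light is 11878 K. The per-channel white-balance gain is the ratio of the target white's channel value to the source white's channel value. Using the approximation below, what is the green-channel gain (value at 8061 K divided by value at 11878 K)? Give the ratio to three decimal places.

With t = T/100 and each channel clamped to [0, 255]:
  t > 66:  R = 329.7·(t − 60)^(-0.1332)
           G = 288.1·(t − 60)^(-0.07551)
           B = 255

1.082

At 11878 K (t = 118.78):
  G = 288.1·(118.78 − 60)^(-0.07551) = 288.1·58.78^(-0.07551) = 288.1·0.73520 = 211.811.
At 8061 K (t = 80.61):
  G = 288.1·(80.61 − 60)^(-0.07551) = 288.1·20.61^(-0.07551) = 288.1·0.79575 = 229.254.
Gain = 229.254 / 211.811 = 1.0824 → 1.082.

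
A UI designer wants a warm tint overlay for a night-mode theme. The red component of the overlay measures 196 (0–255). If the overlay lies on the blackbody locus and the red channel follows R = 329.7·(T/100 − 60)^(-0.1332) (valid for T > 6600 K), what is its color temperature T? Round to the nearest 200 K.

11000 K

(t − 60)^(-0.1332) = 196/329.7 = 0.59448.
t − 60 = 0.59448^(1/-0.1332) = 0.59448^(-7.508) = 49.621, so t = 109.621.
T = 100·t = 10962 K → 11000 K to the nearest 200 K.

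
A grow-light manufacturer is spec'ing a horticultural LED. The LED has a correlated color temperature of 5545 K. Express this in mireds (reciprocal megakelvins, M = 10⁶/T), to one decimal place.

M = 10⁶ / 5545 = 180.343 → 180.3 mireds.

180.3 mireds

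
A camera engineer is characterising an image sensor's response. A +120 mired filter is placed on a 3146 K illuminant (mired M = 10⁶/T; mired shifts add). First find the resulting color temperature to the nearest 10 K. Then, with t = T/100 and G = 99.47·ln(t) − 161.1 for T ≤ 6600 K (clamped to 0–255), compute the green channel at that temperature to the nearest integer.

150

M_in = 10⁶/3146 = 317.86; M_out = 317.86 + (+120) = 437.86.
T_out = 10⁶/437.86 = 2283.8 K → 2280 K; t = 22.8.
G = 99.47·ln 22.8 − 161.1 = 99.47·3.1268 − 161.1 = 149.919.
Rounded: 150.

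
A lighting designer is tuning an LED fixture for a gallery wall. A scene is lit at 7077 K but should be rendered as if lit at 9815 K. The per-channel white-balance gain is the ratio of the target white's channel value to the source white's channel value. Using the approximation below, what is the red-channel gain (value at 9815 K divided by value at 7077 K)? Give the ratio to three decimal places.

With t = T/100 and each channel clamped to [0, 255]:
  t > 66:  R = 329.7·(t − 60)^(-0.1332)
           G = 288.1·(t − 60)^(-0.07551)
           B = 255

At 7077 K (t = 70.77):
  R = 329.7·(70.77 − 60)^(-0.1332) = 329.7·10.77^(-0.1332) = 329.7·0.72863 = 240.230.
At 9815 K (t = 98.15):
  R = 329.7·(98.15 − 60)^(-0.1332) = 329.7·38.15^(-0.1332) = 329.7·0.61567 = 202.985.
Gain = 202.985 / 240.230 = 0.8450 → 0.845.

0.845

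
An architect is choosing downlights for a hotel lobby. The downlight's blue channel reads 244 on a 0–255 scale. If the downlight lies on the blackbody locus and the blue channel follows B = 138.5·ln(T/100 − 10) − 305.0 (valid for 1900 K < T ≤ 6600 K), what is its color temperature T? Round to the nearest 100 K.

6300 K

ln(t − 10) = (244 + 305.0) / 138.5 = 3.9639.
t − 10 = e^3.9639 = 52.662, so t = 62.662.
T = 100·t = 6266 K → 6300 K to the nearest 100 K.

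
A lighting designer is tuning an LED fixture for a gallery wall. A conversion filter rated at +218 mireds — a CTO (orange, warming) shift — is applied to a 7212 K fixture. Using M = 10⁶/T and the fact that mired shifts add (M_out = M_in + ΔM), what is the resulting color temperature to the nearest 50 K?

2800 K

M_in = 10⁶/7212 = 138.66 mireds.
M_out = 138.66 + (+218) = 356.66 mireds.
T_out = 10⁶/356.66 = 2803.8 K → 2800 K.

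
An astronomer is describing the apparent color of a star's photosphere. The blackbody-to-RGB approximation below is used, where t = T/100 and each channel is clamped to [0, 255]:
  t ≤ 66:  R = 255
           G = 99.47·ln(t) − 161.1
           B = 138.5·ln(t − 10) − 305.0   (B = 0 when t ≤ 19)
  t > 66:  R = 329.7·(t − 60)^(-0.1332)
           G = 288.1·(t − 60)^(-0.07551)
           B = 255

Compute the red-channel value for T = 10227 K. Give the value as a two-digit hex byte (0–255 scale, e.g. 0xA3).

t = 10227/100 = 102.27; the t > 66 branch applies.
R = 329.7·(102.27 − 60)^(-0.1332) = 329.7·42.27^(-0.1332) = 329.7·0.60731 = 200.231.
Rounded: 200; in hex, 0xC8.

0xC8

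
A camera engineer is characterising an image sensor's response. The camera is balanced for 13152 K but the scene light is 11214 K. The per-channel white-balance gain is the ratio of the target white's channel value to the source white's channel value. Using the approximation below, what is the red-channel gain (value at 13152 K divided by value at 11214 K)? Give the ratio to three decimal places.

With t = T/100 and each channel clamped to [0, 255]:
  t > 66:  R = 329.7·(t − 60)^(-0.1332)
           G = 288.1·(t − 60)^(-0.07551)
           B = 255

0.959

At 11214 K (t = 112.14):
  R = 329.7·(112.14 − 60)^(-0.1332) = 329.7·52.14^(-0.1332) = 329.7·0.59057 = 194.712.
At 13152 K (t = 131.52):
  R = 329.7·(131.52 − 60)^(-0.1332) = 329.7·71.52^(-0.1332) = 329.7·0.56623 = 186.685.
Gain = 186.685 / 194.712 = 0.9588 → 0.959.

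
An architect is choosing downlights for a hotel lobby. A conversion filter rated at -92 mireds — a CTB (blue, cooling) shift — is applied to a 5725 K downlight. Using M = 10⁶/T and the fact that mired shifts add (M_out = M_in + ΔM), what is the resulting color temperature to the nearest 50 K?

12100 K

M_in = 10⁶/5725 = 174.67 mireds.
M_out = 174.67 + (-92) = 82.67 mireds.
T_out = 10⁶/82.67 = 12095.9 K → 12100 K.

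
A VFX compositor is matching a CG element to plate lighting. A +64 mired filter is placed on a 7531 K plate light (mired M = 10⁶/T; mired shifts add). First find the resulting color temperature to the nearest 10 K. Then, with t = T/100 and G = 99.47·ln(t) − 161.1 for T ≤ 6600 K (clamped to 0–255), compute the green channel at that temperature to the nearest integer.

M_in = 10⁶/7531 = 132.78; M_out = 132.78 + (+64) = 196.78.
T_out = 10⁶/196.78 = 5081.7 K → 5080 K; t = 50.8.
G = 99.47·ln 50.8 − 161.1 = 99.47·3.9279 − 161.1 = 229.608.
Rounded: 230.

230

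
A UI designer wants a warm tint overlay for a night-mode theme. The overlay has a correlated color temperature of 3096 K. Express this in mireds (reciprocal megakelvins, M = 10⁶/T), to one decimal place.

M = 10⁶ / 3096 = 322.997 → 323.0 mireds.

323.0 mireds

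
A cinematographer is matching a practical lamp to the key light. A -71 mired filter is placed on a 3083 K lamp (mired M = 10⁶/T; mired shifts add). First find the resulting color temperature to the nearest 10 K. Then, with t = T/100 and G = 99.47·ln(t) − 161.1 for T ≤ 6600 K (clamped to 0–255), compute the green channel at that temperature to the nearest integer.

205

M_in = 10⁶/3083 = 324.36; M_out = 324.36 + (-71) = 253.36.
T_out = 10⁶/253.36 = 3947.0 K → 3950 K; t = 39.5.
G = 99.47·ln 39.5 − 161.1 = 99.47·3.6763 − 161.1 = 204.582.
Rounded: 205.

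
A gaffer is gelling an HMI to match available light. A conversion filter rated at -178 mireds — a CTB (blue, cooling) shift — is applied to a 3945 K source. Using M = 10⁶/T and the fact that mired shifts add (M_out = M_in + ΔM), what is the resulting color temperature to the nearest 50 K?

M_in = 10⁶/3945 = 253.49 mireds.
M_out = 253.49 + (-178) = 75.49 mireds.
T_out = 10⁶/75.49 = 13247.6 K → 13250 K.

13250 K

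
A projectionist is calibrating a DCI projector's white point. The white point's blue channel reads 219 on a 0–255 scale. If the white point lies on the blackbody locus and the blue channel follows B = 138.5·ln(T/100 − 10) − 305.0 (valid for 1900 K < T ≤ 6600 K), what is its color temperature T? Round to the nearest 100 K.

5400 K

ln(t − 10) = (219 + 305.0) / 138.5 = 3.7834.
t − 10 = e^3.7834 = 43.965, so t = 53.965.
T = 100·t = 5396 K → 5400 K to the nearest 100 K.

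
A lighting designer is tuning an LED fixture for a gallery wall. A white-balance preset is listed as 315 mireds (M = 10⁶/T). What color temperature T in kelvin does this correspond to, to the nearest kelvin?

T = 10⁶ / 315 = 3174.60 K → 3175 K.

3175 K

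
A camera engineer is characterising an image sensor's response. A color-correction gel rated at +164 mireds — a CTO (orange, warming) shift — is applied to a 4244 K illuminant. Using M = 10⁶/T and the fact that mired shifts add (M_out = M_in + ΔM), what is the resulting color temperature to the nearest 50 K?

M_in = 10⁶/4244 = 235.63 mireds.
M_out = 235.63 + (+164) = 399.63 mireds.
T_out = 10⁶/399.63 = 2502.3 K → 2500 K.

2500 K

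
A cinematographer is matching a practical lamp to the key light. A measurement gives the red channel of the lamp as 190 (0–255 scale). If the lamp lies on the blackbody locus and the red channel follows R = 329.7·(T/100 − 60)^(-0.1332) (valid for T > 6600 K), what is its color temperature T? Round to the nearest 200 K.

12200 K

(t − 60)^(-0.1332) = 190/329.7 = 0.57628.
t − 60 = 0.57628^(1/-0.1332) = 0.57628^(-7.508) = 62.667, so t = 122.667.
T = 100·t = 12267 K → 12200 K to the nearest 200 K.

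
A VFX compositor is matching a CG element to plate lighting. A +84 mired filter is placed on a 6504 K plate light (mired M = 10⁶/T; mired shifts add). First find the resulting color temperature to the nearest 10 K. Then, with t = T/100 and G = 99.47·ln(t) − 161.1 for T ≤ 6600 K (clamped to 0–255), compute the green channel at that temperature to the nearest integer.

211

M_in = 10⁶/6504 = 153.75; M_out = 153.75 + (+84) = 237.75.
T_out = 10⁶/237.75 = 4206.1 K → 4210 K; t = 42.1.
G = 99.47·ln 42.1 − 161.1 = 99.47·3.7400 − 161.1 = 210.923.
Rounded: 211.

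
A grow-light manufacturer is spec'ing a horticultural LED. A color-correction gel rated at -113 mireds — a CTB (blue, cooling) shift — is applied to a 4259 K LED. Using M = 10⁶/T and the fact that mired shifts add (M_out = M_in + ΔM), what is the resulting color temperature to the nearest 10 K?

8210 K

M_in = 10⁶/4259 = 234.80 mireds.
M_out = 234.80 + (-113) = 121.80 mireds.
T_out = 10⁶/121.80 = 8210.4 K → 8210 K.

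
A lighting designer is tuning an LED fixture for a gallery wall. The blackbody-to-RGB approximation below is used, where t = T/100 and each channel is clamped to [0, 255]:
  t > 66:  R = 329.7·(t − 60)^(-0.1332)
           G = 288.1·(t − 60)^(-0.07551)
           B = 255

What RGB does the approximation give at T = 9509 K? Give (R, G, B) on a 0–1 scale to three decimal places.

(0.805, 0.864, 1.000)

t = 9509/100 = 95.09; the t > 66 branch applies.
R = 329.7·(95.09 − 60)^(-0.1332) = 329.7·35.09^(-0.1332) = 329.7·0.62256 = 205.258.
G = 288.1·(95.09 − 60)^(-0.07551) = 288.1·35.09^(-0.07551) = 288.1·0.76440 = 220.225.
B = 255 by definition for t > 66.
Dividing each by 255: (0.8049, 0.8636, 1.0000) → (0.805, 0.864, 1.000).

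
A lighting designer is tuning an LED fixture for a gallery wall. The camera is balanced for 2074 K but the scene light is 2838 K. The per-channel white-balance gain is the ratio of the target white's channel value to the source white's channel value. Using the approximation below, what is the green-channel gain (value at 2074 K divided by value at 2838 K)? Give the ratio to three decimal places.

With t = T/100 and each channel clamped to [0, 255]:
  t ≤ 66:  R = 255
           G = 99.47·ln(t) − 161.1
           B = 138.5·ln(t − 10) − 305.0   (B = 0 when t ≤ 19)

0.818

At 2838 K (t = 28.38):
  G = 99.47·ln 28.38 − 161.1 = 99.47·3.3457 − 161.1 = 171.695.
At 2074 K (t = 20.74):
  G = 99.47·ln 20.74 − 161.1 = 99.47·3.0321 − 161.1 = 140.499.
Gain = 140.499 / 171.695 = 0.8183 → 0.818.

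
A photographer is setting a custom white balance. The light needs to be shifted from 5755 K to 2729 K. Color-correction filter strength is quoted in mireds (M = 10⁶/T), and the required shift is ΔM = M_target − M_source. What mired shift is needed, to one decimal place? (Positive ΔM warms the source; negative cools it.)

+192.7 mireds

M_source = 10⁶/5755 = 173.762; M_target = 10⁶/2729 = 366.435.
ΔM = 366.435 − 173.762 = 192.673 → +192.7 mireds, a warming shift.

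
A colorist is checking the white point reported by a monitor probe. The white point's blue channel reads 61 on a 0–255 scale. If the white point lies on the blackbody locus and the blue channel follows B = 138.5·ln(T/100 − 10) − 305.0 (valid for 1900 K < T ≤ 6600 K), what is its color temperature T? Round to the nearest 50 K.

2400 K

ln(t − 10) = (61 + 305.0) / 138.5 = 2.6426.
t − 10 = e^2.6426 = 14.050, so t = 24.050.
T = 100·t = 2405 K → 2400 K to the nearest 50 K.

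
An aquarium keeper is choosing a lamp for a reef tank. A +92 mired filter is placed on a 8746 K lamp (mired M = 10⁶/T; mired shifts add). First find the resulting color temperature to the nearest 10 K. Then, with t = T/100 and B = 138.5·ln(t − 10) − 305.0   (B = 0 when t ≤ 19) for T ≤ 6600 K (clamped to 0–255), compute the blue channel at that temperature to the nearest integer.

201

M_in = 10⁶/8746 = 114.34; M_out = 114.34 + (+92) = 206.34.
T_out = 10⁶/206.34 = 4846.4 K → 4850 K; t = 48.5.
B = 138.5·ln(48.5 − 10) − 305.0 = 138.5·ln 38.5 − 305.0 = 138.5·3.6507 − 305.0 = 200.616.
Rounded: 201.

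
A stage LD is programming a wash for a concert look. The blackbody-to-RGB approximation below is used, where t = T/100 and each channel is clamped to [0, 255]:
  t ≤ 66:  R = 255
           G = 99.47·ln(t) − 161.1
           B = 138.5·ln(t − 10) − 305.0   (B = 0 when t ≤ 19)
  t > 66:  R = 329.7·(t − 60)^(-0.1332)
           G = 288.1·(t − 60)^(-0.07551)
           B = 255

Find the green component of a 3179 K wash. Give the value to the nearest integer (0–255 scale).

t = 3179/100 = 31.79; the t ≤ 66 branch applies.
G = 99.47·ln 31.79 − 161.1 = 99.47·3.4592 − 161.1 = 182.982.
Rounded: 183.

183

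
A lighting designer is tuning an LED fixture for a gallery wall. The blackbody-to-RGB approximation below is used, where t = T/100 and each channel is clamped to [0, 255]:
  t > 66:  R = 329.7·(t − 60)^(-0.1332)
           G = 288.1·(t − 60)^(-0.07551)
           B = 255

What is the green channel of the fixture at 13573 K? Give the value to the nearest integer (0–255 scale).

t = 13573/100 = 135.73; the t > 66 branch applies.
G = 288.1·(135.73 − 60)^(-0.07551) = 288.1·75.73^(-0.07551) = 288.1·0.72127 = 207.797.
Rounded: 208.

208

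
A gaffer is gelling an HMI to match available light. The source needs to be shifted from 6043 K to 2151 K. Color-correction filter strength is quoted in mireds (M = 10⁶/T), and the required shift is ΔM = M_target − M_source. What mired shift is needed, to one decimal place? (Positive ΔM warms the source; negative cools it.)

M_source = 10⁶/6043 = 165.481; M_target = 10⁶/2151 = 464.900.
ΔM = 464.900 − 165.481 = 299.419 → +299.4 mireds, a warming shift.

+299.4 mireds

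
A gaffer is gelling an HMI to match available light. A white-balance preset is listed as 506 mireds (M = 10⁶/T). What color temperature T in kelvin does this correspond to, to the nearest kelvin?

T = 10⁶ / 506 = 1976.28 K → 1976 K.

1976 K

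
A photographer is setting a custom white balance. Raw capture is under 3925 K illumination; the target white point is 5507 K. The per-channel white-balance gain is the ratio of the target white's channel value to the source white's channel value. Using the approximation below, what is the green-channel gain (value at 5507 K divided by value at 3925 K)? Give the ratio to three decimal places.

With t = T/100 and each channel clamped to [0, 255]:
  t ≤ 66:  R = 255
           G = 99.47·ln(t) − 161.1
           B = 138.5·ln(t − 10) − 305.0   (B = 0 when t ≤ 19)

1.165

At 3925 K (t = 39.25):
  G = 99.47·ln 39.25 − 161.1 = 99.47·3.6700 − 161.1 = 203.950.
At 5507 K (t = 55.07):
  G = 99.47·ln 55.07 − 161.1 = 99.47·4.0086 − 161.1 = 237.636.
Gain = 237.636 / 203.950 = 1.1652 → 1.165.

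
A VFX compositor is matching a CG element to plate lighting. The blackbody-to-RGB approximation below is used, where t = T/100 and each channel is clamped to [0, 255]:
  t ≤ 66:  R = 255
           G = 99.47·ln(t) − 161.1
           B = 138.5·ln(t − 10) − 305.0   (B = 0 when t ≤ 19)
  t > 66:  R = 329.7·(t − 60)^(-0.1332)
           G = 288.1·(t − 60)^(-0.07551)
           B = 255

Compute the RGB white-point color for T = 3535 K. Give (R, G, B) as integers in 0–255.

(255, 194, 143)

t = 3535/100 = 35.35; the t ≤ 66 branch applies.
R = 255 by definition for t ≤ 66.
G = 99.47·ln 35.35 − 161.1 = 99.47·3.5653 − 161.1 = 193.540.
B = 138.5·ln(35.35 − 10) − 305.0 = 138.5·ln 25.35 − 305.0 = 138.5·3.2328 − 305.0 = 142.740.
Rounded: (255, 194, 143).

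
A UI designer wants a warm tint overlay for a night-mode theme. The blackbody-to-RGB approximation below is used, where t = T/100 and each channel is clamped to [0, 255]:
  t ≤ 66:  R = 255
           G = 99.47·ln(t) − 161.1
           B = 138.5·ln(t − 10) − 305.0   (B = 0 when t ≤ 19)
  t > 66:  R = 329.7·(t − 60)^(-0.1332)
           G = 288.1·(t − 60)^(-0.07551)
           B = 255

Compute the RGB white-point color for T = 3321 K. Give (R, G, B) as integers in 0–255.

t = 3321/100 = 33.21; the t ≤ 66 branch applies.
R = 255 by definition for t ≤ 66.
G = 99.47·ln 33.21 − 161.1 = 99.47·3.5029 − 161.1 = 187.329.
B = 138.5·ln(33.21 − 10) − 305.0 = 138.5·ln 23.21 − 305.0 = 138.5·3.1446 − 305.0 = 130.525.
Rounded: (255, 187, 131).

(255, 187, 131)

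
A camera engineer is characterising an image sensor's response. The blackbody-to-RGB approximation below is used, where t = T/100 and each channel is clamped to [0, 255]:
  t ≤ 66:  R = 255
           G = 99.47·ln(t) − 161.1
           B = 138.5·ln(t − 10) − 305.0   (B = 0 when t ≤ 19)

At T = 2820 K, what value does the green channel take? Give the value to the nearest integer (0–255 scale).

171

t = 2820/100 = 28.2; the t ≤ 66 branch applies.
G = 99.47·ln 28.2 − 161.1 = 99.47·3.3393 − 161.1 = 171.062.
Rounded: 171.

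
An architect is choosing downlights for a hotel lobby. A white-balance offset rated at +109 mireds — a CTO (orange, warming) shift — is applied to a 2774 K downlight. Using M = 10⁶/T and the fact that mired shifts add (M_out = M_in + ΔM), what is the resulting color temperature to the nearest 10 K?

M_in = 10⁶/2774 = 360.49 mireds.
M_out = 360.49 + (+109) = 469.49 mireds.
T_out = 10⁶/469.49 = 2130.0 K → 2130 K.

2130 K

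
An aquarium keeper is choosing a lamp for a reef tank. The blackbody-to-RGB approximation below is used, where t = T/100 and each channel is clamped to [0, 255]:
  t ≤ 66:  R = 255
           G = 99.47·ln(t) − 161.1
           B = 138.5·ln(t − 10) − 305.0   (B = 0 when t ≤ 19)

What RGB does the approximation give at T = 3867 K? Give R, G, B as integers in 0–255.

t = 3867/100 = 38.67; the t ≤ 66 branch applies.
R = 255 by definition for t ≤ 66.
G = 99.47·ln 38.67 − 161.1 = 99.47·3.6551 − 161.1 = 202.469.
B = 138.5·ln(38.67 − 10) − 305.0 = 138.5·ln 28.67 − 305.0 = 138.5·3.3559 − 305.0 = 159.785.
Rounded: (255, 202, 160).

R=255, G=202, B=160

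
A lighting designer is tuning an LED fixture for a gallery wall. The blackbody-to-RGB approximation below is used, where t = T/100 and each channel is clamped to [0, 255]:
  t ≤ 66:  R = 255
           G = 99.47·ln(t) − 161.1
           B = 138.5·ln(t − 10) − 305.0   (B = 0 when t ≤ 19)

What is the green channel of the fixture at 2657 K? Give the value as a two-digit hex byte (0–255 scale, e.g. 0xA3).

0xA5

t = 2657/100 = 26.57; the t ≤ 66 branch applies.
G = 99.47·ln 26.57 − 161.1 = 99.47·3.2798 − 161.1 = 165.140.
Rounded: 165; in hex, 0xA5.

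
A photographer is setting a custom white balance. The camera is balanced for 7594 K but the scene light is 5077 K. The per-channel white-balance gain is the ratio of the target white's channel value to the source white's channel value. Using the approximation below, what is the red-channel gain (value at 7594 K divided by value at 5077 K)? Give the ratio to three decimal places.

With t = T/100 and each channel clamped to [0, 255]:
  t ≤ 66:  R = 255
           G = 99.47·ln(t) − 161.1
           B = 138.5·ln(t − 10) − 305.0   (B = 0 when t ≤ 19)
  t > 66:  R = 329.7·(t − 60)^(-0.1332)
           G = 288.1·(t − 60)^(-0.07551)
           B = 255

At 5077 K (t = 50.77):
  R = 255 by definition for t ≤ 66.
At 7594 K (t = 75.94):
  R = 329.7·(75.94 − 60)^(-0.1332) = 329.7·15.94^(-0.1332) = 329.7·0.69156 = 228.007.
Gain = 228.007 / 255.000 = 0.8941 → 0.894.

0.894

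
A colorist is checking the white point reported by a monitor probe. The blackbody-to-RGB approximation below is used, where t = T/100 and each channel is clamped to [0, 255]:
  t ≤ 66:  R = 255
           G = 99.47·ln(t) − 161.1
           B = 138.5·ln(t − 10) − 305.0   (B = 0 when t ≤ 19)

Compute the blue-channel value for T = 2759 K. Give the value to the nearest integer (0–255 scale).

92

t = 2759/100 = 27.59; the t ≤ 66 branch applies.
B = 138.5·ln(27.59 − 10) − 305.0 = 138.5·ln 17.59 − 305.0 = 138.5·2.8673 − 305.0 = 92.125.
Rounded: 92.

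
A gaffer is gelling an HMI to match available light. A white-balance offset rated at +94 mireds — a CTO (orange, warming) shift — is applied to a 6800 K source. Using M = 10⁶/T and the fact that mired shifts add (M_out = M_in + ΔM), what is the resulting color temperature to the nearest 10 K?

4150 K

M_in = 10⁶/6800 = 147.06 mireds.
M_out = 147.06 + (+94) = 241.06 mireds.
T_out = 10⁶/241.06 = 4148.4 K → 4150 K.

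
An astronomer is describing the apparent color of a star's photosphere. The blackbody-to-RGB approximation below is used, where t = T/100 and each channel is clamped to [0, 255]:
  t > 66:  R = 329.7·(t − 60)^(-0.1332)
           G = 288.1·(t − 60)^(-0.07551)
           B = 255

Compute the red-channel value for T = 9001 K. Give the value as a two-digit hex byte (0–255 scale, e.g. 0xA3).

0xD2

t = 9001/100 = 90.01; the t > 66 branch applies.
R = 329.7·(90.01 − 60)^(-0.1332) = 329.7·30.01^(-0.1332) = 329.7·0.63566 = 209.579.
Rounded: 210; in hex, 0xD2.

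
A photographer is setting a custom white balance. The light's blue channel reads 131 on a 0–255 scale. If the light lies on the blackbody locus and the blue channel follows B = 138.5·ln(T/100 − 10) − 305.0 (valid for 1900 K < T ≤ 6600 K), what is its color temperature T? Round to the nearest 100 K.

ln(t − 10) = (131 + 305.0) / 138.5 = 3.1480.
t − 10 = e^3.1480 = 23.290, so t = 33.290.
T = 100·t = 3329 K → 3300 K to the nearest 100 K.

3300 K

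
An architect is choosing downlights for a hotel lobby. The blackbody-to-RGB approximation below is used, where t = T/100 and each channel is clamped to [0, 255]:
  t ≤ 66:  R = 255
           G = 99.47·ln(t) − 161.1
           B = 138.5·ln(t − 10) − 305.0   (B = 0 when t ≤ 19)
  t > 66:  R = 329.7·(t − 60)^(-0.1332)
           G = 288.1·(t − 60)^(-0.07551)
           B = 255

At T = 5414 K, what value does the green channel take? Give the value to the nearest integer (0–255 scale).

236

t = 5414/100 = 54.14; the t ≤ 66 branch applies.
G = 99.47·ln 54.14 − 161.1 = 99.47·3.9916 − 161.1 = 235.942.
Rounded: 236.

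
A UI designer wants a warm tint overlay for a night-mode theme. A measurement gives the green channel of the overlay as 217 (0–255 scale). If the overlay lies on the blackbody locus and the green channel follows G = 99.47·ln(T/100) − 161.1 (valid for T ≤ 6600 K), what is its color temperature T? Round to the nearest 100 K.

ln t = (217 + 161.1) / 99.47 = 3.8011.
t = e^3.8011 = 44.752.
T = 100·t = 4475 K → 4500 K to the nearest 100 K.

4500 K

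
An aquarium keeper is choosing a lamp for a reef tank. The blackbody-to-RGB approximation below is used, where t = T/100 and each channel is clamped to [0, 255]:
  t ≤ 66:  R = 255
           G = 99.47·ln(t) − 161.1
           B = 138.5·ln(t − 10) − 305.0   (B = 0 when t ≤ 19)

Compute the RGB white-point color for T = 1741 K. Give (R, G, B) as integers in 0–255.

(255, 123, 0)

t = 1741/100 = 17.41; the t ≤ 66 branch applies.
R = 255 by definition for t ≤ 66.
G = 99.47·ln 17.41 − 161.1 = 99.47·2.8570 − 161.1 = 123.090.
t = 17.41 ≤ 19, so B = 0.
Rounded: (255, 123, 0).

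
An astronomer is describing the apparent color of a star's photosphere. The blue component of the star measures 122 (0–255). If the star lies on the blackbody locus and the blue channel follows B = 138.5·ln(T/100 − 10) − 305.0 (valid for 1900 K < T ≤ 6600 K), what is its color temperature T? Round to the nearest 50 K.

ln(t − 10) = (122 + 305.0) / 138.5 = 3.0830.
t − 10 = e^3.0830 = 21.824, so t = 31.824.
T = 100·t = 3182 K → 3200 K to the nearest 50 K.

3200 K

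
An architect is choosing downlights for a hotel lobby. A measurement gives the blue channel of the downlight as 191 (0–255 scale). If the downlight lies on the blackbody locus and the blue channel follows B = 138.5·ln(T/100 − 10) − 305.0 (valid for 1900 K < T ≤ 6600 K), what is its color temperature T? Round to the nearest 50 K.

4600 K

ln(t − 10) = (191 + 305.0) / 138.5 = 3.5812.
t − 10 = e^3.5812 = 35.918, so t = 45.918.
T = 100·t = 4592 K → 4600 K to the nearest 50 K.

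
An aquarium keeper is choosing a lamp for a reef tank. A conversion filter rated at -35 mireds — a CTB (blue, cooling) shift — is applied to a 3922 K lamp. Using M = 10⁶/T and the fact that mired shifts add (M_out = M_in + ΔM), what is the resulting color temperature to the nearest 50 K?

4550 K

M_in = 10⁶/3922 = 254.97 mireds.
M_out = 254.97 + (-35) = 219.97 mireds.
T_out = 10⁶/219.97 = 4546.0 K → 4550 K.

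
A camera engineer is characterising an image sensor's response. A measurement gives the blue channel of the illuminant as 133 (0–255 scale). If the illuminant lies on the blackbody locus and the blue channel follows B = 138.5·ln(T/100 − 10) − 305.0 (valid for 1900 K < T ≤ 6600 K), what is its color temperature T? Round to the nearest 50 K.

ln(t − 10) = (133 + 305.0) / 138.5 = 3.1625.
t − 10 = e^3.1625 = 23.629, so t = 33.629.
T = 100·t = 3363 K → 3350 K to the nearest 50 K.

3350 K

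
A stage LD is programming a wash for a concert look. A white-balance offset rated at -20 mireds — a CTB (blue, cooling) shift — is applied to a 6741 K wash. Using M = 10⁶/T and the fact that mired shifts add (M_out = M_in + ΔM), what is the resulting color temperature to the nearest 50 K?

M_in = 10⁶/6741 = 148.35 mireds.
M_out = 148.35 + (-20) = 128.35 mireds.
T_out = 10⁶/128.35 = 7791.4 K → 7800 K.

7800 K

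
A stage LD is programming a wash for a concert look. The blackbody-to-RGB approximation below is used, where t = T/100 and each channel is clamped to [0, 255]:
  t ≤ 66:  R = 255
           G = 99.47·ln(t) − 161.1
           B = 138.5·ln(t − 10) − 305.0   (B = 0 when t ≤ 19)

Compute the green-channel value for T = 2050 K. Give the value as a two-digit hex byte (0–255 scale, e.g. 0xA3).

t = 2050/100 = 20.5; the t ≤ 66 branch applies.
G = 99.47·ln 20.5 − 161.1 = 99.47·3.0204 − 161.1 = 139.342.
Rounded: 139; in hex, 0x8B.

0x8B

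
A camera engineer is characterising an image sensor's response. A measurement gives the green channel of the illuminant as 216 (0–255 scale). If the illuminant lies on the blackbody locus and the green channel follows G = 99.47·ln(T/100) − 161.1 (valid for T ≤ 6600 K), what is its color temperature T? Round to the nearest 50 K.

4450 K

ln t = (216 + 161.1) / 99.47 = 3.7911.
t = e^3.7911 = 44.305.
T = 100·t = 4430 K → 4450 K to the nearest 50 K.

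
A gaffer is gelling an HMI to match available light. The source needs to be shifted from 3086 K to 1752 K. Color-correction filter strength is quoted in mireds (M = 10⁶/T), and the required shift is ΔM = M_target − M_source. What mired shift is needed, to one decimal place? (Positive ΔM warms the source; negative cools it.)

M_source = 10⁶/3086 = 324.044; M_target = 10⁶/1752 = 570.776.
ΔM = 570.776 − 324.044 = 246.732 → +246.7 mireds, a warming shift.

+246.7 mireds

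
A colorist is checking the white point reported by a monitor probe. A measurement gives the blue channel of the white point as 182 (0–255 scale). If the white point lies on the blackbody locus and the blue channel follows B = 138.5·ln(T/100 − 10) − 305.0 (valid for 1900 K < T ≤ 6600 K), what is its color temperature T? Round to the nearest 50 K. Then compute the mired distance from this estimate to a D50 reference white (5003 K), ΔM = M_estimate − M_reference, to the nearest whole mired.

+30 mireds

ln(t − 10) = (182 + 305.0) / 138.5 = 3.5162.
t − 10 = e^3.5162 = 33.658, so t = 43.658.
T = 100·t = 4366 K → 4350 K to the nearest 50 K.
M_estimate = 10⁶/4350 = 229.89; M_reference = 10⁶/5003 = 199.88.
ΔM = 229.89 − 199.88 = 30.00 → +30 mireds.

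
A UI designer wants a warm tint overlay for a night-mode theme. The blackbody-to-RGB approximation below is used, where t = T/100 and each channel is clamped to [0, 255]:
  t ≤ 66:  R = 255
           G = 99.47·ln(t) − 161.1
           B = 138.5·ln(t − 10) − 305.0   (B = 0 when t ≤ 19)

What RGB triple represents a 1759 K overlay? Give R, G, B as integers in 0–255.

t = 1759/100 = 17.59; the t ≤ 66 branch applies.
R = 255 by definition for t ≤ 66.
G = 99.47·ln 17.59 − 161.1 = 99.47·2.8673 − 161.1 = 124.113.
t = 17.59 ≤ 19, so B = 0.
Rounded: (255, 124, 0).

R=255, G=124, B=0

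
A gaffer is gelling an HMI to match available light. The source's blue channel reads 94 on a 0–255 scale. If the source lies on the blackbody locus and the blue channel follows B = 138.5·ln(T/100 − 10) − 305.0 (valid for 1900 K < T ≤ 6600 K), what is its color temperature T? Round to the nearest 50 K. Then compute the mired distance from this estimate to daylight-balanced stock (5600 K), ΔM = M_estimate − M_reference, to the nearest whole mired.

+179 mireds

ln(t − 10) = (94 + 305.0) / 138.5 = 2.8809.
t − 10 = e^2.8809 = 17.830, so t = 27.830.
T = 100·t = 2783 K → 2800 K to the nearest 50 K.
M_estimate = 10⁶/2800 = 357.14; M_reference = 10⁶/5600 = 178.57.
ΔM = 357.14 − 178.57 = 178.57 → +179 mireds.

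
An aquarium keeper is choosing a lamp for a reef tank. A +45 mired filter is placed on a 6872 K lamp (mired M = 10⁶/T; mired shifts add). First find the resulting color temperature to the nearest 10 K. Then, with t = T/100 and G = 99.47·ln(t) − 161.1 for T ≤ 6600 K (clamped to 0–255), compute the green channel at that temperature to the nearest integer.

M_in = 10⁶/6872 = 145.52; M_out = 145.52 + (+45) = 190.52.
T_out = 10⁶/190.52 = 5248.8 K → 5250 K; t = 52.5.
G = 99.47·ln 52.5 − 161.1 = 99.47·3.9608 − 161.1 = 232.882.
Rounded: 233.

233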